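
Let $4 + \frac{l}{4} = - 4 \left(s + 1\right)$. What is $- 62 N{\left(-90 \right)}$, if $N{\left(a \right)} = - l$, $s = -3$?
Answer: $992$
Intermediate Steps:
$l = 16$ ($l = -16 + 4 \left(- 4 \left(-3 + 1\right)\right) = -16 + 4 \left(\left(-4\right) \left(-2\right)\right) = -16 + 4 \cdot 8 = -16 + 32 = 16$)
$N{\left(a \right)} = -16$ ($N{\left(a \right)} = \left(-1\right) 16 = -16$)
$- 62 N{\left(-90 \right)} = \left(-62\right) \left(-16\right) = 992$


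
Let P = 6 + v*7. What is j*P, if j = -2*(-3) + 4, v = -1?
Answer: -10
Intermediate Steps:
P = -1 (P = 6 - 1*7 = 6 - 7 = -1)
j = 10 (j = 6 + 4 = 10)
j*P = 10*(-1) = -10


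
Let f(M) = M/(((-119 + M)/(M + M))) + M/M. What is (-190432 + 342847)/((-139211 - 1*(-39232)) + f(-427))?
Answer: -5944185/3925189 ≈ -1.5144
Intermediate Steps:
f(M) = 1 + 2*M²/(-119 + M) (f(M) = M/(((-119 + M)/((2*M)))) + 1 = M/(((-119 + M)*(1/(2*M)))) + 1 = M/(((-119 + M)/(2*M))) + 1 = M*(2*M/(-119 + M)) + 1 = 2*M²/(-119 + M) + 1 = 1 + 2*M²/(-119 + M))
(-190432 + 342847)/((-139211 - 1*(-39232)) + f(-427)) = (-190432 + 342847)/((-139211 - 1*(-39232)) + (-119 - 427 + 2*(-427)²)/(-119 - 427)) = 152415/((-139211 + 39232) + (-119 - 427 + 2*182329)/(-546)) = 152415/(-99979 - (-119 - 427 + 364658)/546) = 152415/(-99979 - 1/546*364112) = 152415/(-99979 - 26008/39) = 152415/(-3925189/39) = 152415*(-39/3925189) = -5944185/3925189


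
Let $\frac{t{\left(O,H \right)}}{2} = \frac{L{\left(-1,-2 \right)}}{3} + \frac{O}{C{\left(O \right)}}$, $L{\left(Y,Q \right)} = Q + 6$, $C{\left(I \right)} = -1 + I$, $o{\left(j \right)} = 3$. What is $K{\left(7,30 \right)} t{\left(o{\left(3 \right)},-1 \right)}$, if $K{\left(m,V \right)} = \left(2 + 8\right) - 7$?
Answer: $17$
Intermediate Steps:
$K{\left(m,V \right)} = 3$ ($K{\left(m,V \right)} = 10 - 7 = 3$)
$L{\left(Y,Q \right)} = 6 + Q$
$t{\left(O,H \right)} = \frac{8}{3} + \frac{2 O}{-1 + O}$ ($t{\left(O,H \right)} = 2 \left(\frac{6 - 2}{3} + \frac{O}{-1 + O}\right) = 2 \left(4 \cdot \frac{1}{3} + \frac{O}{-1 + O}\right) = 2 \left(\frac{4}{3} + \frac{O}{-1 + O}\right) = \frac{8}{3} + \frac{2 O}{-1 + O}$)
$K{\left(7,30 \right)} t{\left(o{\left(3 \right)},-1 \right)} = 3 \frac{2 \left(-4 + 7 \cdot 3\right)}{3 \left(-1 + 3\right)} = 3 \frac{2 \left(-4 + 21\right)}{3 \cdot 2} = 3 \cdot \frac{2}{3} \cdot \frac{1}{2} \cdot 17 = 3 \cdot \frac{17}{3} = 17$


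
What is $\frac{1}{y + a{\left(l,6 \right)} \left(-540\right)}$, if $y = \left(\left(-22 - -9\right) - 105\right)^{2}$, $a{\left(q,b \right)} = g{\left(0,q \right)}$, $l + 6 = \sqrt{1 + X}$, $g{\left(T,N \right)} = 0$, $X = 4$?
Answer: $\frac{1}{13924} \approx 7.1818 \cdot 10^{-5}$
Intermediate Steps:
$l = -6 + \sqrt{5}$ ($l = -6 + \sqrt{1 + 4} = -6 + \sqrt{5} \approx -3.7639$)
$a{\left(q,b \right)} = 0$
$y = 13924$ ($y = \left(\left(-22 + 9\right) - 105\right)^{2} = \left(-13 - 105\right)^{2} = \left(-118\right)^{2} = 13924$)
$\frac{1}{y + a{\left(l,6 \right)} \left(-540\right)} = \frac{1}{13924 + 0 \left(-540\right)} = \frac{1}{13924 + 0} = \frac{1}{13924}$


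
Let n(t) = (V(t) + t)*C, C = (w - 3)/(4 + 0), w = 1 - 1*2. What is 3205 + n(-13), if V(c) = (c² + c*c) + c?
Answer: 2893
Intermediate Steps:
w = -1 (w = 1 - 2 = -1)
V(c) = c + 2*c² (V(c) = (c² + c²) + c = 2*c² + c = c + 2*c²)
C = -1 (C = (-1 - 3)/(4 + 0) = -4/4 = -4*¼ = -1)
n(t) = -t - t*(1 + 2*t) (n(t) = (t*(1 + 2*t) + t)*(-1) = (t + t*(1 + 2*t))*(-1) = -t - t*(1 + 2*t))
3205 + n(-13) = 3205 + 2*(-13)*(-1 - 1*(-13)) = 3205 + 2*(-13)*(-1 + 13) = 3205 + 2*(-13)*12 = 3205 - 312 = 2893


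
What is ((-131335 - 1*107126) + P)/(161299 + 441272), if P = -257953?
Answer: -496414/602571 ≈ -0.82383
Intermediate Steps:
((-131335 - 1*107126) + P)/(161299 + 441272) = ((-131335 - 1*107126) - 257953)/(161299 + 441272) = ((-131335 - 107126) - 257953)/602571 = (-238461 - 257953)*(1/602571) = -496414*1/602571 = -496414/602571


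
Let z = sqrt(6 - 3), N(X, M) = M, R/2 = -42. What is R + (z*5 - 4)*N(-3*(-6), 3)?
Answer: -96 + 15*sqrt(3) ≈ -70.019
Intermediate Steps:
R = -84 (R = 2*(-42) = -84)
z = sqrt(3) ≈ 1.7320
R + (z*5 - 4)*N(-3*(-6), 3) = -84 + (sqrt(3)*5 - 4)*3 = -84 + (5*sqrt(3) - 4)*3 = -84 + (-4 + 5*sqrt(3))*3 = -84 + (-12 + 15*sqrt(3)) = -96 + 15*sqrt(3)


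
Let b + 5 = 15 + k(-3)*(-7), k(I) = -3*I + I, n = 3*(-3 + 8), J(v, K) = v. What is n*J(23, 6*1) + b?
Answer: 313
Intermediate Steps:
n = 15 (n = 3*5 = 15)
k(I) = -2*I
b = -32 (b = -5 + (15 - 2*(-3)*(-7)) = -5 + (15 + 6*(-7)) = -5 + (15 - 42) = -5 - 27 = -32)
n*J(23, 6*1) + b = 15*23 - 32 = 345 - 32 = 313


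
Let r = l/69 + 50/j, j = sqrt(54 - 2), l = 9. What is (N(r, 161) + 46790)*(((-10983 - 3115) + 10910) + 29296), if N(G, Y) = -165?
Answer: 1217285500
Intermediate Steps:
j = 2*sqrt(13) (j = sqrt(52) = 2*sqrt(13) ≈ 7.2111)
r = 3/23 + 25*sqrt(13)/13 (r = 9/69 + 50/((2*sqrt(13))) = 9*(1/69) + 50*(sqrt(13)/26) = 3/23 + 25*sqrt(13)/13 ≈ 7.0642)
(N(r, 161) + 46790)*(((-10983 - 3115) + 10910) + 29296) = (-165 + 46790)*(((-10983 - 3115) + 10910) + 29296) = 46625*((-14098 + 10910) + 29296) = 46625*(-3188 + 29296) = 46625*26108 = 1217285500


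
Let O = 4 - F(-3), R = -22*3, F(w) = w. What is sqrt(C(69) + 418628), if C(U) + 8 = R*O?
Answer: 3*sqrt(46462) ≈ 646.65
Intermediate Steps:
R = -66
O = 7 (O = 4 - 1*(-3) = 4 + 3 = 7)
C(U) = -470 (C(U) = -8 - 66*7 = -8 - 462 = -470)
sqrt(C(69) + 418628) = sqrt(-470 + 418628) = sqrt(418158) = 3*sqrt(46462)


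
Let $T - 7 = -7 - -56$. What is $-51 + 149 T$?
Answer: $8293$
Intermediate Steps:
$T = 56$ ($T = 7 - -49 = 7 + \left(-7 + 56\right) = 7 + 49 = 56$)
$-51 + 149 T = -51 + 149 \cdot 56 = -51 + 8344 = 8293$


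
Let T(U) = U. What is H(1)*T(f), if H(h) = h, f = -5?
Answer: -5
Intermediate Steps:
H(1)*T(f) = 1*(-5) = -5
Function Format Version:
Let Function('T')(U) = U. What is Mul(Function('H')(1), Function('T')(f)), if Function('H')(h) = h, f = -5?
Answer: -5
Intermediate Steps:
Mul(Function('H')(1), Function('T')(f)) = Mul(1, -5) = -5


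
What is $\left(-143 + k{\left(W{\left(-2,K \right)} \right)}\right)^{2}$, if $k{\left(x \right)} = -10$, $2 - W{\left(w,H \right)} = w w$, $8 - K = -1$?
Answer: $23409$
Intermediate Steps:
$K = 9$ ($K = 8 - -1 = 8 + 1 = 9$)
$W{\left(w,H \right)} = 2 - w^{2}$ ($W{\left(w,H \right)} = 2 - w w = 2 - w^{2}$)
$\left(-143 + k{\left(W{\left(-2,K \right)} \right)}\right)^{2} = \left(-143 - 10\right)^{2} = \left(-153\right)^{2} = 23409$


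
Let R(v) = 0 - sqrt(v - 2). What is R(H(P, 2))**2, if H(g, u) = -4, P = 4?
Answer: -6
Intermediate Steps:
R(v) = -sqrt(-2 + v) (R(v) = 0 - sqrt(-2 + v) = -sqrt(-2 + v))
R(H(P, 2))**2 = (-sqrt(-2 - 4))**2 = (-sqrt(-6))**2 = (-I*sqrt(6))**2 = -6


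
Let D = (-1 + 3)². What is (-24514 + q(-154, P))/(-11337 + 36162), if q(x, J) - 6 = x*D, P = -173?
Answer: -25124/24825 ≈ -1.0120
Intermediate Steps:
D = 4 (D = 2² = 4)
q(x, J) = 6 + 4*x (q(x, J) = 6 + x*4 = 6 + 4*x)
(-24514 + q(-154, P))/(-11337 + 36162) = (-24514 + (6 + 4*(-154)))/(-11337 + 36162) = (-24514 + (6 - 616))/24825 = (-24514 - 610)*(1/24825) = -25124*1/24825 = -25124/24825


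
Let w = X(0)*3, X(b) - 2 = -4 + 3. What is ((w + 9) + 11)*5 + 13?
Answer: 128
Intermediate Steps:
X(b) = 1 (X(b) = 2 + (-4 + 3) = 2 - 1 = 1)
w = 3 (w = 1*3 = 3)
((w + 9) + 11)*5 + 13 = ((3 + 9) + 11)*5 + 13 = (12 + 11)*5 + 13 = 23*5 + 13 = 115 + 13 = 128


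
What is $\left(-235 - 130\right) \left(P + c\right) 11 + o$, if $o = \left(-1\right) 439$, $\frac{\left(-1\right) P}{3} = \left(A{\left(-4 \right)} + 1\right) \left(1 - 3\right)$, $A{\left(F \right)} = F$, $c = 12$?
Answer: $23651$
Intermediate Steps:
$P = -18$ ($P = - 3 \left(-4 + 1\right) \left(1 - 3\right) = - 3 \left(\left(-3\right) \left(-2\right)\right) = \left(-3\right) 6 = -18$)
$o = -439$
$\left(-235 - 130\right) \left(P + c\right) 11 + o = \left(-235 - 130\right) \left(-18 + 12\right) 11 - 439 = - 365 \left(\left(-6\right) 11\right) - 439 = \left(-365\right) \left(-66\right) - 439 = 24090 - 439 = 23651$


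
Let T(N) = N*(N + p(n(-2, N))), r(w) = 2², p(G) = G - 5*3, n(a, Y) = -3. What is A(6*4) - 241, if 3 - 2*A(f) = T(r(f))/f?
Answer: -715/3 ≈ -238.33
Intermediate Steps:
p(G) = -15 + G (p(G) = G - 15 = -15 + G)
r(w) = 4
T(N) = N*(-18 + N) (T(N) = N*(N + (-15 - 3)) = N*(N - 18) = N*(-18 + N))
A(f) = 3/2 + 28/f (A(f) = 3/2 - 4*(-18 + 4)/(2*f) = 3/2 - 4*(-14)/(2*f) = 3/2 - (-28)/f = 3/2 + 28/f)
A(6*4) - 241 = (3/2 + 28/((6*4))) - 241 = (3/2 + 28/24) - 241 = (3/2 + 28*(1/24)) - 241 = (3/2 + 7/6) - 241 = 8/3 - 241 = -715/3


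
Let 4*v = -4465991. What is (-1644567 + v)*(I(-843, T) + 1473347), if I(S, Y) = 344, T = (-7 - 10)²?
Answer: -16275825089969/4 ≈ -4.0690e+12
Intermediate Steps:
v = -4465991/4 (v = (¼)*(-4465991) = -4465991/4 ≈ -1.1165e+6)
T = 289 (T = (-17)² = 289)
(-1644567 + v)*(I(-843, T) + 1473347) = (-1644567 - 4465991/4)*(344 + 1473347) = -11044259/4*1473691 = -16275825089969/4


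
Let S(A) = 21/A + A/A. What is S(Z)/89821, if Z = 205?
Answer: 226/18413305 ≈ 1.2274e-5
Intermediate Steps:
S(A) = 1 + 21/A (S(A) = 21/A + 1 = 1 + 21/A)
S(Z)/89821 = ((21 + 205)/205)/89821 = ((1/205)*226)*(1/89821) = (226/205)*(1/89821) = 226/18413305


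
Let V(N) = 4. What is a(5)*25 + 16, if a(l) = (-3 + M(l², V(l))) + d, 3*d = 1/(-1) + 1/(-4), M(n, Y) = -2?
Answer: -1433/12 ≈ -119.42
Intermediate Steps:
d = -5/12 (d = (1/(-1) + 1/(-4))/3 = (1*(-1) + 1*(-¼))/3 = (-1 - ¼)/3 = (⅓)*(-5/4) = -5/12 ≈ -0.41667)
a(l) = -65/12 (a(l) = (-3 - 2) - 5/12 = -5 - 5/12 = -65/12)
a(5)*25 + 16 = -65/12*25 + 16 = -1625/12 + 16 = -1433/12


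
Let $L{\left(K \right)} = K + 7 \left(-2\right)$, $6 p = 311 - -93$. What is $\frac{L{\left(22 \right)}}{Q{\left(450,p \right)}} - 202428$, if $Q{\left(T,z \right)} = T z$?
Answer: $- \frac{1533392098}{7575} \approx -2.0243 \cdot 10^{5}$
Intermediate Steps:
$p = \frac{202}{3}$ ($p = \frac{311 - -93}{6} = \frac{311 + 93}{6} = \frac{1}{6} \cdot 404 = \frac{202}{3} \approx 67.333$)
$L{\left(K \right)} = -14 + K$ ($L{\left(K \right)} = K - 14 = -14 + K$)
$\frac{L{\left(22 \right)}}{Q{\left(450,p \right)}} - 202428 = \frac{-14 + 22}{450 \cdot \frac{202}{3}} - 202428 = \frac{8}{30300} - 202428 = 8 \cdot \frac{1}{30300} - 202428 = \frac{2}{7575} - 202428 = - \frac{1533392098}{7575}$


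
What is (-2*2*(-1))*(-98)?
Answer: -392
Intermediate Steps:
(-2*2*(-1))*(-98) = -4*(-1)*(-98) = 4*(-98) = -392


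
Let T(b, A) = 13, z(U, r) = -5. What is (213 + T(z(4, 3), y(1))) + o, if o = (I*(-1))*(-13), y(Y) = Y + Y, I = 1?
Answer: 239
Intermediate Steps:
y(Y) = 2*Y
o = 13 (o = (1*(-1))*(-13) = -1*(-13) = 13)
(213 + T(z(4, 3), y(1))) + o = (213 + 13) + 13 = 226 + 13 = 239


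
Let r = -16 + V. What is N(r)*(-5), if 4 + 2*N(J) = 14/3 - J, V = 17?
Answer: ⅚ ≈ 0.83333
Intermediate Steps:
r = 1 (r = -16 + 17 = 1)
N(J) = ⅓ - J/2 (N(J) = -2 + (14/3 - J)/2 = -2 + (7/3 - J/2) = ⅓ - J/2)
N(r)*(-5) = (⅓ - ½*1)*(-5) = (⅓ - ½)*(-5) = -⅙*(-5) = ⅚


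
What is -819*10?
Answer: -8190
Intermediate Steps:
-819*10 = -1*8190 = -8190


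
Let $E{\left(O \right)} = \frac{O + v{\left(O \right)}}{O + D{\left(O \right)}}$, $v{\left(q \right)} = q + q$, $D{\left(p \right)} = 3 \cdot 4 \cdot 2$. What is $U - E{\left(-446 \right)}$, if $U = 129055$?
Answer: $\frac{27229936}{211} \approx 1.2905 \cdot 10^{5}$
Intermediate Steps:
$D{\left(p \right)} = 24$ ($D{\left(p \right)} = 12 \cdot 2 = 24$)
$v{\left(q \right)} = 2 q$
$E{\left(O \right)} = \frac{3 O}{24 + O}$ ($E{\left(O \right)} = \frac{O + 2 O}{O + 24} = \frac{3 O}{24 + O}$)
$U - E{\left(-446 \right)} = 129055 - 3 \left(-446\right) \frac{1}{24 - 446} = 129055 - 3 \left(-446\right) \frac{1}{-422} = 129055 - 3 \left(-446\right) \left(- \frac{1}{422}\right) = 129055 - \frac{669}{211} = \frac{27229936}{211}$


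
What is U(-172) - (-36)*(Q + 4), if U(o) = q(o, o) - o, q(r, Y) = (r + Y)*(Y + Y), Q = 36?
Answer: 119948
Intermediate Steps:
q(r, Y) = 2*Y*(Y + r) (q(r, Y) = (Y + r)*(2*Y) = 2*Y*(Y + r))
U(o) = -o + 4*o² (U(o) = 2*o*(o + o) - o = 2*o*(2*o) - o = 4*o² - o = -o + 4*o²)
U(-172) - (-36)*(Q + 4) = -172*(-1 + 4*(-172)) - (-36)*(36 + 4) = -172*(-1 - 688) - (-36)*40 = -172*(-689) - 1*(-1440) = 118508 + 1440 = 119948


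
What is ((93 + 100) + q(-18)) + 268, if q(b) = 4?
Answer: 465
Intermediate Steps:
((93 + 100) + q(-18)) + 268 = ((93 + 100) + 4) + 268 = (193 + 4) + 268 = 197 + 268 = 465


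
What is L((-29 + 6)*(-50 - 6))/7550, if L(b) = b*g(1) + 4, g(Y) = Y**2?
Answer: 646/3775 ≈ 0.17113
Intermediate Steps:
L(b) = 4 + b (L(b) = b*1**2 + 4 = b*1 + 4 = b + 4 = 4 + b)
L((-29 + 6)*(-50 - 6))/7550 = (4 + (-29 + 6)*(-50 - 6))/7550 = (4 - 23*(-56))*(1/7550) = (4 + 1288)*(1/7550) = 1292*(1/7550) = 646/3775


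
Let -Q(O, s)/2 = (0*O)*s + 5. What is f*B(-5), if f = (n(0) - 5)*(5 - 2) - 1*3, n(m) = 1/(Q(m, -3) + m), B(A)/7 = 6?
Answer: -3843/5 ≈ -768.60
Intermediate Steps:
B(A) = 42 (B(A) = 7*6 = 42)
Q(O, s) = -10 (Q(O, s) = -2*((0*O)*s + 5) = -2*(0*s + 5) = -2*(0 + 5) = -2*5 = -10)
n(m) = 1/(-10 + m)
f = -183/10 (f = (1/(-10 + 0) - 5)*(5 - 2) - 1*3 = (1/(-10) - 5)*3 - 3 = (-⅒ - 5)*3 - 3 = -51/10*3 - 3 = -153/10 - 3 = -183/10 ≈ -18.300)
f*B(-5) = -183/10*42 = -3843/5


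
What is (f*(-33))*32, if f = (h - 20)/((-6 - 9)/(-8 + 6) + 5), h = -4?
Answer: 50688/25 ≈ 2027.5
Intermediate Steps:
f = -48/25 (f = (-4 - 20)/((-6 - 9)/(-8 + 6) + 5) = -24/(-15/(-2) + 5) = -24/(-15*(-1/2) + 5) = -24/(15/2 + 5) = -24/25/2 = -24*2/25 = -48/25 ≈ -1.9200)
(f*(-33))*32 = -48/25*(-33)*32 = (1584/25)*32 = 50688/25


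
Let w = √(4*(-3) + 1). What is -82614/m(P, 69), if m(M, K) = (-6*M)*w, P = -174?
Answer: 13769*I*√11/1914 ≈ 23.859*I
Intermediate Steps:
w = I*√11 (w = √(-12 + 1) = √(-11) = I*√11 ≈ 3.3166*I)
m(M, K) = -6*I*M*√11 (m(M, K) = (-6*M)*(I*√11) = -6*I*M*√11)
-82614/m(P, 69) = -82614*(-I*√11/11484) = -(-13769)*I*√11/1914 = 13769*I*√11/1914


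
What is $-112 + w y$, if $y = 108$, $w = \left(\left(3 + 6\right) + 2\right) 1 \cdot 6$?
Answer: $7016$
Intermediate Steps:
$w = 66$ ($w = \left(9 + 2\right) 1 \cdot 6 = 11 \cdot 1 \cdot 6 = 11 \cdot 6 = 66$)
$-112 + w y = -112 + 66 \cdot 108 = -112 + 7128 = 7016$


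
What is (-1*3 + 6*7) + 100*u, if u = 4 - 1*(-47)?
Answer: 5139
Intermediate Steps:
u = 51 (u = 4 + 47 = 51)
(-1*3 + 6*7) + 100*u = (-1*3 + 6*7) + 100*51 = (-3 + 42) + 5100 = 39 + 5100 = 5139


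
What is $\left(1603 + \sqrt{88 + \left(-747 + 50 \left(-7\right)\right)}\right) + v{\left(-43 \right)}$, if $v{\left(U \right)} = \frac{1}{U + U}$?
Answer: $\frac{137857}{86} + i \sqrt{1009} \approx 1603.0 + 31.765 i$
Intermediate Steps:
$v{\left(U \right)} = \frac{1}{2 U}$
$\left(1603 + \sqrt{88 + \left(-747 + 50 \left(-7\right)\right)}\right) + v{\left(-43 \right)} = \left(1603 + \sqrt{88 + \left(-747 + 50 \left(-7\right)\right)}\right) + \frac{1}{2 \left(-43\right)} = \left(1603 + \sqrt{88 - 1097}\right) + \frac{1}{2} \left(- \frac{1}{43}\right) = \left(1603 + \sqrt{88 - 1097}\right) - \frac{1}{86} = \left(1603 + \sqrt{-1009}\right) - \frac{1}{86} = \left(1603 + i \sqrt{1009}\right) - \frac{1}{86} = \frac{137857}{86} + i \sqrt{1009}$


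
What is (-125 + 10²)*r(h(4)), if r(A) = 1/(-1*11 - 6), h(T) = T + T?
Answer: 25/17 ≈ 1.4706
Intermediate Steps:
h(T) = 2*T
r(A) = -1/17 (r(A) = 1/(-11 - 6) = 1/(-17) = -1/17)
(-125 + 10²)*r(h(4)) = (-125 + 10²)*(-1/17) = (-125 + 100)*(-1/17) = -25*(-1/17) = 25/17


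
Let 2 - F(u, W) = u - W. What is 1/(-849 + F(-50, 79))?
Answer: -1/718 ≈ -0.0013928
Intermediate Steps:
F(u, W) = 2 + W - u (F(u, W) = 2 - (u - W) = 2 + (W - u) = 2 + W - u)
1/(-849 + F(-50, 79)) = 1/(-849 + (2 + 79 - 1*(-50))) = 1/(-849 + (2 + 79 + 50)) = 1/(-849 + 131) = 1/(-718) = -1/718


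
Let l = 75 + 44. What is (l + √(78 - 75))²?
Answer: (119 + √3)² ≈ 14576.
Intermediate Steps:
l = 119
(l + √(78 - 75))² = (119 + √(78 - 75))² = (119 + √3)²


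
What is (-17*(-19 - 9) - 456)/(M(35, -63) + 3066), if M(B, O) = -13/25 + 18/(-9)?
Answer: 500/76587 ≈ 0.0065285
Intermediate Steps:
M(B, O) = -63/25 (M(B, O) = -13*1/25 + 18*(-⅑) = -13/25 - 2 = -63/25)
(-17*(-19 - 9) - 456)/(M(35, -63) + 3066) = (-17*(-19 - 9) - 456)/(-63/25 + 3066) = (-17*(-28) - 456)/(76587/25) = (476 - 456)*(25/76587) = 20*(25/76587) = 500/76587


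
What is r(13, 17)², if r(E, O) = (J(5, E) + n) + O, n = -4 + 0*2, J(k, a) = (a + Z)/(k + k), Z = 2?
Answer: 841/4 ≈ 210.25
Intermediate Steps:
J(k, a) = (2 + a)/(2*k) (J(k, a) = (a + 2)/(k + k) = (2 + a)/((2*k)) = (2 + a)*(1/(2*k)) = (2 + a)/(2*k))
n = -4 (n = -4 + 0 = -4)
r(E, O) = -19/5 + O + E/10 (r(E, O) = ((½)*(2 + E)/5 - 4) + O = ((½)*(⅕)*(2 + E) - 4) + O = ((⅕ + E/10) - 4) + O = (-19/5 + E/10) + O = -19/5 + O + E/10)
r(13, 17)² = (-19/5 + 17 + (⅒)*13)² = (-19/5 + 17 + 13/10)² = (29/2)² = 841/4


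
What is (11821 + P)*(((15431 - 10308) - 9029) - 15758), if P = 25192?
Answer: -727823632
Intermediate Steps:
(11821 + P)*(((15431 - 10308) - 9029) - 15758) = (11821 + 25192)*(((15431 - 10308) - 9029) - 15758) = 37013*((5123 - 9029) - 15758) = 37013*(-3906 - 15758) = 37013*(-19664) = -727823632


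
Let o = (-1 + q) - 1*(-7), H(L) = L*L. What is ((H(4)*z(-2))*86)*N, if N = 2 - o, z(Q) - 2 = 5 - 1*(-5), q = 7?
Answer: -181632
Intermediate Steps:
z(Q) = 12 (z(Q) = 2 + (5 - 1*(-5)) = 2 + (5 + 5) = 2 + 10 = 12)
H(L) = L**2
o = 13 (o = (-1 + 7) - 1*(-7) = 6 + 7 = 13)
N = -11 (N = 2 - 1*13 = 2 - 13 = -11)
((H(4)*z(-2))*86)*N = ((4**2*12)*86)*(-11) = ((16*12)*86)*(-11) = (192*86)*(-11) = 16512*(-11) = -181632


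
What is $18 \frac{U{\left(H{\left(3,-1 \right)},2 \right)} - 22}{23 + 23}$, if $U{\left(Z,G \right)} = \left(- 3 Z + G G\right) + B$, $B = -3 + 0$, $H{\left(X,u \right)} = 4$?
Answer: $- \frac{297}{23} \approx -12.913$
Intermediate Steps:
$B = -3$
$U{\left(Z,G \right)} = -3 + G^{2} - 3 Z$ ($U{\left(Z,G \right)} = \left(- 3 Z + G G\right) - 3 = \left(- 3 Z + G^{2}\right) - 3 = \left(G^{2} - 3 Z\right) - 3 = -3 + G^{2} - 3 Z$)
$18 \frac{U{\left(H{\left(3,-1 \right)},2 \right)} - 22}{23 + 23} = 18 \frac{\left(-3 + 2^{2} - 12\right) - 22}{23 + 23} = 18 \frac{\left(-3 + 4 - 12\right) - 22}{46} = 18 \left(-11 - 22\right) \frac{1}{46} = 18 \left(\left(-33\right) \frac{1}{46}\right) = 18 \left(- \frac{33}{46}\right) = - \frac{297}{23}$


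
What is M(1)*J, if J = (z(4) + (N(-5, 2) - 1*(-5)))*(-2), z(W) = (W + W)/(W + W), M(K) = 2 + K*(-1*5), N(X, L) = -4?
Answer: 12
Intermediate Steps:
M(K) = 2 - 5*K (M(K) = 2 + K*(-5) = 2 - 5*K)
z(W) = 1 (z(W) = (2*W)/((2*W)) = (2*W)*(1/(2*W)) = 1)
J = -4 (J = (1 + (-4 - 1*(-5)))*(-2) = (1 + (-4 + 5))*(-2) = (1 + 1)*(-2) = 2*(-2) = -4)
M(1)*J = (2 - 5*1)*(-4) = (2 - 5)*(-4) = -3*(-4) = 12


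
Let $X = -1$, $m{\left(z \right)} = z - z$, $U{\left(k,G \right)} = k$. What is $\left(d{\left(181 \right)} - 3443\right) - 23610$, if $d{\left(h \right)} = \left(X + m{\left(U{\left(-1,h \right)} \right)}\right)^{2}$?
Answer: $-27052$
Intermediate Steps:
$m{\left(z \right)} = 0$
$d{\left(h \right)} = 1$ ($d{\left(h \right)} = \left(-1 + 0\right)^{2} = \left(-1\right)^{2} = 1$)
$\left(d{\left(181 \right)} - 3443\right) - 23610 = \left(1 - 3443\right) - 23610 = -3442 - 23610 = -27052$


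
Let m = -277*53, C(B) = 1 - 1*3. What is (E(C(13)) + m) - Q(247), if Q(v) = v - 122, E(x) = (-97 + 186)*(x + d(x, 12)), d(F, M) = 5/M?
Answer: -179363/12 ≈ -14947.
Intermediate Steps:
C(B) = -2 (C(B) = 1 - 3 = -2)
E(x) = 445/12 + 89*x (E(x) = (-97 + 186)*(x + 5/12) = 89*(x + 5*(1/12)) = 89*(x + 5/12) = 89*(5/12 + x) = 445/12 + 89*x)
Q(v) = -122 + v
m = -14681
(E(C(13)) + m) - Q(247) = ((445/12 + 89*(-2)) - 14681) - (-122 + 247) = ((445/12 - 178) - 14681) - 1*125 = (-1691/12 - 14681) - 125 = -177863/12 - 125 = -179363/12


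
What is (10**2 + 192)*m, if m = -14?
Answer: -4088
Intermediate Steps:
(10**2 + 192)*m = (10**2 + 192)*(-14) = (100 + 192)*(-14) = 292*(-14) = -4088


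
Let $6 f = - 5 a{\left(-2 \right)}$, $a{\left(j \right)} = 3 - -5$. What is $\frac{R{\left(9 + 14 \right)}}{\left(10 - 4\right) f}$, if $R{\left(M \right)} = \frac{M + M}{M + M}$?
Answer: $- \frac{1}{40} \approx -0.025$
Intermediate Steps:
$a{\left(j \right)} = 8$ ($a{\left(j \right)} = 3 + 5 = 8$)
$R{\left(M \right)} = 1$ ($R{\left(M \right)} = \frac{2 M}{2 M} = 2 M \frac{1}{2 M} = 1$)
$f = - \frac{20}{3}$ ($f = \frac{\left(-5\right) 8}{6} = \frac{1}{6} \left(-40\right) = - \frac{20}{3} \approx -6.6667$)
$\frac{R{\left(9 + 14 \right)}}{\left(10 - 4\right) f} = 1 \frac{1}{\left(10 - 4\right) \left(- \frac{20}{3}\right)} = 1 \frac{1}{6 \left(- \frac{20}{3}\right)} = 1 \frac{1}{-40} = 1 \left(- \frac{1}{40}\right) = - \frac{1}{40}$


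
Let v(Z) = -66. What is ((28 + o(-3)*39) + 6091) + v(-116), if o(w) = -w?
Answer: 6170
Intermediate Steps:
((28 + o(-3)*39) + 6091) + v(-116) = ((28 - 1*(-3)*39) + 6091) - 66 = ((28 + 3*39) + 6091) - 66 = ((28 + 117) + 6091) - 66 = (145 + 6091) - 66 = 6236 - 66 = 6170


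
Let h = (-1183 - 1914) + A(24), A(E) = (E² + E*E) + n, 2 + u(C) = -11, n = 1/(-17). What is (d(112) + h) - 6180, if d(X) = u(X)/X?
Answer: -15470333/1904 ≈ -8125.2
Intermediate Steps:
n = -1/17 ≈ -0.058824
u(C) = -13 (u(C) = -2 - 11 = -13)
d(X) = -13/X
A(E) = -1/17 + 2*E² (A(E) = (E² + E*E) - 1/17 = (E² + E²) - 1/17 = 2*E² - 1/17 = -1/17 + 2*E²)
h = -33066/17 (h = (-1183 - 1914) + (-1/17 + 2*24²) = -3097 + (-1/17 + 2*576) = -3097 + (-1/17 + 1152) = -3097 + 19583/17 = -33066/17 ≈ -1945.1)
(d(112) + h) - 6180 = (-13/112 - 33066/17) - 6180 = -3703613/1904 - 6180 = -15470333/1904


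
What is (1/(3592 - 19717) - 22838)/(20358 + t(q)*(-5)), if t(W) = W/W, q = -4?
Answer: -368262751/328192125 ≈ -1.1221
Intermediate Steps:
t(W) = 1
(1/(3592 - 19717) - 22838)/(20358 + t(q)*(-5)) = (1/(3592 - 19717) - 22838)/(20358 + 1*(-5)) = (1/(-16125) - 22838)/(20358 - 5) = (-1/16125 - 22838)/20353 = -368262751/16125*1/20353 = -368262751/328192125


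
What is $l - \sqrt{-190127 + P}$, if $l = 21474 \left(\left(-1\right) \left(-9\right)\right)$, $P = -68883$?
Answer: $193266 - i \sqrt{259010} \approx 1.9327 \cdot 10^{5} - 508.93 i$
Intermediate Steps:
$l = 193266$ ($l = 21474 \cdot 9 = 193266$)
$l - \sqrt{-190127 + P} = 193266 - \sqrt{-190127 - 68883} = 193266 - \sqrt{-259010} = 193266 - i \sqrt{259010}$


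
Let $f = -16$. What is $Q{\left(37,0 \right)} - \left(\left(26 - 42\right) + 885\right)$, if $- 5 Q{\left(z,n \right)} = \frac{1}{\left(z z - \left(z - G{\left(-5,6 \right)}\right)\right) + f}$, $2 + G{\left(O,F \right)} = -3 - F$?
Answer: $- \frac{5670226}{6525} \approx -869.0$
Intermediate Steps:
$G{\left(O,F \right)} = -5 - F$ ($G{\left(O,F \right)} = -2 - \left(3 + F\right) = -5 - F$)
$Q{\left(z,n \right)} = - \frac{1}{5 \left(-27 + z^{2} - z\right)}$ ($Q{\left(z,n \right)} = - \frac{1}{5 \left(\left(z z - \left(11 + z\right)\right) - 16\right)} = - \frac{1}{5 \left(\left(z^{2} - \left(11 + z\right)\right) - 16\right)} = - \frac{1}{5 \left(\left(-11 + z^{2} - z\right) - 16\right)} = - \frac{1}{5 \left(-27 + z^{2} - z\right)}$)
$Q{\left(37,0 \right)} - \left(\left(26 - 42\right) + 885\right) = \frac{1}{5 \left(27 + 37 - 37^{2}\right)} - \left(\left(26 - 42\right) + 885\right) = \frac{1}{5 \left(27 + 37 - 1369\right)} - \left(\left(26 - 42\right) + 885\right) = \frac{1}{5 \left(27 + 37 - 1369\right)} - \left(-16 + 885\right) = \frac{1}{5 \left(-1305\right)} - 869 = \frac{1}{5} \left(- \frac{1}{1305}\right) - 869 = - \frac{1}{6525} - 869 = - \frac{5670226}{6525}$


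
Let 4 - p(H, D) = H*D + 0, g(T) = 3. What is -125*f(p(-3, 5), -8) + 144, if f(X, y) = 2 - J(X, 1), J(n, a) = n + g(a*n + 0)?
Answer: 2644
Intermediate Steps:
J(n, a) = 3 + n (J(n, a) = n + 3 = 3 + n)
p(H, D) = 4 - D*H (p(H, D) = 4 - (H*D + 0) = 4 - (D*H + 0) = 4 - D*H)
f(X, y) = -1 - X (f(X, y) = 2 - (3 + X) = 2 + (-3 - X) = -1 - X)
-125*f(p(-3, 5), -8) + 144 = -125*(-1 - (4 - 1*5*(-3))) + 144 = -125*(-1 - (4 + 15)) + 144 = -125*(-1 - 1*19) + 144 = -125*(-1 - 19) + 144 = -125*(-20) + 144 = 2500 + 144 = 2644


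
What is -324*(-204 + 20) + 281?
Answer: 59897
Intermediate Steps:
-324*(-204 + 20) + 281 = -324*(-184) + 281 = 59616 + 281 = 59897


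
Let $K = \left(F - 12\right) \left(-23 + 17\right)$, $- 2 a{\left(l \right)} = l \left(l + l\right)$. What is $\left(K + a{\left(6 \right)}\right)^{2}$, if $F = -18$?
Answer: $20736$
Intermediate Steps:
$a{\left(l \right)} = - l^{2}$ ($a{\left(l \right)} = - \frac{l \left(l + l\right)}{2} = - \frac{l 2 l}{2} = - \frac{2 l^{2}}{2} = - l^{2}$)
$K = 180$ ($K = \left(-18 - 12\right) \left(-23 + 17\right) = \left(-30\right) \left(-6\right) = 180$)
$\left(K + a{\left(6 \right)}\right)^{2} = \left(180 - 6^{2}\right)^{2} = \left(180 - 36\right)^{2} = 144^{2} = 20736$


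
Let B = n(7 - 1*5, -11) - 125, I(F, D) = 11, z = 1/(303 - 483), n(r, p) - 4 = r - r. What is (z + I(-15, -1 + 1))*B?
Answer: -239459/180 ≈ -1330.3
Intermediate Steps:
n(r, p) = 4 (n(r, p) = 4 + (r - r) = 4 + 0 = 4)
z = -1/180 (z = 1/(-180) = -1/180 ≈ -0.0055556)
B = -121 (B = 4 - 125 = -121)
(z + I(-15, -1 + 1))*B = (-1/180 + 11)*(-121) = (1979/180)*(-121) = -239459/180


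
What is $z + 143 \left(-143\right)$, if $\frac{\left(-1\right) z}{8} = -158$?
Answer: $-19185$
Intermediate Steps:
$z = 1264$ ($z = \left(-8\right) \left(-158\right) = 1264$)
$z + 143 \left(-143\right) = 1264 + 143 \left(-143\right) = 1264 - 20449 = -19185$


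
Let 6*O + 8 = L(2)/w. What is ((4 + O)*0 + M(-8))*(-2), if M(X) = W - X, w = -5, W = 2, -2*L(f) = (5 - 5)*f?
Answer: -20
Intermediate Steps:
L(f) = 0 (L(f) = -(5 - 5)*f/2 = -0*f = -½*0 = 0)
O = -4/3 (O = -4/3 + (0/(-5))/6 = -4/3 + (0*(-⅕))/6 = -4/3 + (⅙)*0 = -4/3 + 0 = -4/3 ≈ -1.3333)
M(X) = 2 - X
((4 + O)*0 + M(-8))*(-2) = ((4 - 4/3)*0 + (2 - 1*(-8)))*(-2) = ((8/3)*0 + (2 + 8))*(-2) = (0 + 10)*(-2) = 10*(-2) = -20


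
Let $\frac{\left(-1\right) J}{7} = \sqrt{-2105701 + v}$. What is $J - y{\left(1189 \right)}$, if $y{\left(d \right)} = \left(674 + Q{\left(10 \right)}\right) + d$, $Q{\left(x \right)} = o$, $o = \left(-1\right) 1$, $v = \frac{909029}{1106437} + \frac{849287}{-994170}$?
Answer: $-1862 - \frac{7 i \sqrt{2547835582245929757860999873910}}{1099986472290} \approx -1862.0 - 10158.0 i$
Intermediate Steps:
$v = - \frac{35953199489}{1099986472290}$ ($v = 909029 \cdot \frac{1}{1106437} + 849287 \left(- \frac{1}{994170}\right) = \frac{909029}{1106437} - \frac{849287}{994170} = - \frac{35953199489}{1099986472290} \approx -0.032685$)
$o = -1$
$Q{\left(x \right)} = -1$
$J = - \frac{7 i \sqrt{2547835582245929757860999873910}}{1099986472290}$ ($J = - 7 \sqrt{-2105701 - \frac{35953199489}{1099986472290}} = - 7 \sqrt{- \frac{2316242650640724779}{1099986472290}} = - 7 \frac{i \sqrt{2547835582245929757860999873910}}{1099986472290} = - \frac{7 i \sqrt{2547835582245929757860999873910}}{1099986472290} \approx - 10158.0 i$)
$y{\left(d \right)} = 673 + d$ ($y{\left(d \right)} = \left(674 - 1\right) + d = 673 + d$)
$J - y{\left(1189 \right)} = - \frac{7 i \sqrt{2547835582245929757860999873910}}{1099986472290} - \left(673 + 1189\right) = - \frac{7 i \sqrt{2547835582245929757860999873910}}{1099986472290} - 1862 = -1862 - \frac{7 i \sqrt{2547835582245929757860999873910}}{1099986472290}$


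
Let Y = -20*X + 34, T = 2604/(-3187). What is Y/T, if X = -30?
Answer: -1010279/1302 ≈ -775.94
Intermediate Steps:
T = -2604/3187 (T = 2604*(-1/3187) = -2604/3187 ≈ -0.81707)
Y = 634 (Y = -20*(-30) + 34 = 600 + 34 = 634)
Y/T = 634/(-2604/3187) = 634*(-3187/2604) = -1010279/1302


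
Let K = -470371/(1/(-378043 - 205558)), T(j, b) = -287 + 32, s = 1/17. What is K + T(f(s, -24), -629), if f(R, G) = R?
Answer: 274508985716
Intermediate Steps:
s = 1/17 ≈ 0.058824
T(j, b) = -255
K = 274508985971 (K = -470371/(1/(-583601)) = -470371/(-1/583601) = -470371*(-583601) = 274508985971)
K + T(f(s, -24), -629) = 274508985971 - 255 = 274508985716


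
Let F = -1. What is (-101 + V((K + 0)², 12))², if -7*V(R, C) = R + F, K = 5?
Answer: 534361/49 ≈ 10905.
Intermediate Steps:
V(R, C) = ⅐ - R/7 (V(R, C) = -(R - 1)/7 = -(-1 + R)/7 = ⅐ - R/7)
(-101 + V((K + 0)², 12))² = (-101 + (⅐ - (5 + 0)²/7))² = (-101 + (⅐ - ⅐*5²))² = (-101 + (⅐ - ⅐*25))² = (-101 + (⅐ - 25/7))² = (-101 - 24/7)² = (-731/7)² = 534361/49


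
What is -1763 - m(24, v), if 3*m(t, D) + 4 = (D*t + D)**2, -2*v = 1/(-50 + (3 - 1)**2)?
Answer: -14910955/8464 ≈ -1761.7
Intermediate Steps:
v = 1/92 (v = -1/(2*(-50 + (3 - 1)**2)) = -1/(2*(-50 + 2**2)) = -1/(2*(-50 + 4)) = -1/2/(-46) = -1/2*(-1/46) = 1/92 ≈ 0.010870)
m(t, D) = -4/3 + (D + D*t)**2/3 (m(t, D) = -4/3 + (D*t + D)**2/3 = -4/3 + (D + D*t)**2/3)
-1763 - m(24, v) = -1763 - (-4/3 + (1/92)**2*(1 + 24)**2/3) = -1763 - (-4/3 + (1/3)*(1/8464)*25**2) = -1763 - (-4/3 + (1/3)*(1/8464)*625) = -1763 - (-4/3 + 625/25392) = -1763 - 1*(-11077/8464) = -1763 + 11077/8464 = -14910955/8464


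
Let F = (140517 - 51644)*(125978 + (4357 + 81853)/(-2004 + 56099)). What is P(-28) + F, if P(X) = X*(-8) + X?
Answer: 121131521457076/10819 ≈ 1.1196e+10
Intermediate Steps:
P(X) = -7*X (P(X) = -8*X + X = -7*X)
F = 121131519336552/10819 (F = 88873*(125978 + 86210/54095) = 88873*(125978 + 86210*(1/54095)) = 88873*(125978 + 17242/10819) = 88873*(1362973224/10819) = 121131519336552/10819 ≈ 1.1196e+10)
P(-28) + F = -7*(-28) + 121131519336552/10819 = 196 + 121131519336552/10819 = 121131521457076/10819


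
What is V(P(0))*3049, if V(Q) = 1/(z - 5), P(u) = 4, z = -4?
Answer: -3049/9 ≈ -338.78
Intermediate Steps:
V(Q) = -1/9 (V(Q) = 1/(-4 - 5) = 1/(-9) = -1/9)
V(P(0))*3049 = -1/9*3049 = -3049/9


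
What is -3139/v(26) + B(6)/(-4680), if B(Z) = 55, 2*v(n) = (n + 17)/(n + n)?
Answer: -7106123/936 ≈ -7592.0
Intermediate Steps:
v(n) = (17 + n)/(4*n) (v(n) = ((n + 17)/(n + n))/2 = ((17 + n)/((2*n)))/2 = ((17 + n)*(1/(2*n)))/2 = ((17 + n)/(2*n))/2 = (17 + n)/(4*n))
-3139/v(26) + B(6)/(-4680) = -3139*104/(17 + 26) + 55/(-4680) = -3139/((1/4)*(1/26)*43) + 55*(-1/4680) = -3139/43/104 - 11/936 = -3139*104/43 - 11/936 = -7592 - 11/936 = -7106123/936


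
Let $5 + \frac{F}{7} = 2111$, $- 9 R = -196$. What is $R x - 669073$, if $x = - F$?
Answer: $-990121$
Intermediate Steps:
$R = \frac{196}{9}$ ($R = \left(- \frac{1}{9}\right) \left(-196\right) = \frac{196}{9} \approx 21.778$)
$F = 14742$ ($F = -35 + 7 \cdot 2111 = -35 + 14777 = 14742$)
$x = -14742$ ($x = \left(-1\right) 14742 = -14742$)
$R x - 669073 = \frac{196}{9} \left(-14742\right) - 669073 = -321048 - 669073 = -990121$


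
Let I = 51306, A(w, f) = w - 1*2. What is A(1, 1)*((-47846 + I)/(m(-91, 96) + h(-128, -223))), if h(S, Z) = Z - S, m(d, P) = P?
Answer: -3460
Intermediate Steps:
A(w, f) = -2 + w (A(w, f) = w - 2 = -2 + w)
A(1, 1)*((-47846 + I)/(m(-91, 96) + h(-128, -223))) = (-2 + 1)*((-47846 + 51306)/(96 + (-223 - 1*(-128)))) = -3460/(96 + (-223 + 128)) = -3460/(96 - 95) = -3460/1 = -3460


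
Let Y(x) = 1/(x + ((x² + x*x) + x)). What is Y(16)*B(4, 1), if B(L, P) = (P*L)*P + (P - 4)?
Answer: 1/544 ≈ 0.0018382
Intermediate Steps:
Y(x) = 1/(2*x + 2*x²) (Y(x) = 1/(x + ((x² + x²) + x)) = 1/(x + (2*x² + x)) = 1/(x + (x + 2*x²)) = 1/(2*x + 2*x²))
B(L, P) = -4 + P + L*P² (B(L, P) = (L*P)*P + (-4 + P) = L*P² + (-4 + P) = -4 + P + L*P²)
Y(16)*B(4, 1) = ((½)/(16*(1 + 16)))*(-4 + 1 + 4*1²) = ((½)*(1/16)/17)*(-4 + 1 + 4*1) = ((½)*(1/16)*(1/17))*(-4 + 1 + 4) = (1/544)*1 = 1/544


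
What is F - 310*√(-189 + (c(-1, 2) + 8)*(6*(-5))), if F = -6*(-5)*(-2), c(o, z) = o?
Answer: -60 - 310*I*√399 ≈ -60.0 - 6192.2*I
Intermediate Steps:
F = -60 (F = 30*(-2) = -60)
F - 310*√(-189 + (c(-1, 2) + 8)*(6*(-5))) = -60 - 310*√(-189 + (-1 + 8)*(6*(-5))) = -60 - 310*√(-189 + 7*(-30)) = -60 - 310*√(-189 - 210) = -60 - 310*I*√399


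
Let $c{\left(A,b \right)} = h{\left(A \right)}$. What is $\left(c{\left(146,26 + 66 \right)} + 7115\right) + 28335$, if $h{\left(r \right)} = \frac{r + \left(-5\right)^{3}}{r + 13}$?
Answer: $\frac{1878857}{53} \approx 35450.0$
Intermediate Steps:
$h{\left(r \right)} = \frac{-125 + r}{13 + r}$ ($h{\left(r \right)} = \frac{r - 125}{13 + r} = \frac{-125 + r}{13 + r}$)
$c{\left(A,b \right)} = \frac{-125 + A}{13 + A}$
$\left(c{\left(146,26 + 66 \right)} + 7115\right) + 28335 = \left(\frac{-125 + 146}{13 + 146} + 7115\right) + 28335 = \left(\frac{1}{159} \cdot 21 + 7115\right) + 28335 = \left(\frac{7}{53} + 7115\right) + 28335 = \frac{377102}{53} + 28335 = \frac{1878857}{53}$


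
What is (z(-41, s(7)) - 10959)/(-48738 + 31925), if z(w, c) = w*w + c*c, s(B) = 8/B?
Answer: 454558/823837 ≈ 0.55176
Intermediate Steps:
z(w, c) = c² + w² (z(w, c) = w² + c² = c² + w²)
(z(-41, s(7)) - 10959)/(-48738 + 31925) = (((8/7)² + (-41)²) - 10959)/(-48738 + 31925) = (((8*(⅐))² + 1681) - 10959)/(-16813) = (((8/7)² + 1681) - 10959)*(-1/16813) = ((64/49 + 1681) - 10959)*(-1/16813) = (82433/49 - 10959)*(-1/16813) = -454558/49*(-1/16813) = 454558/823837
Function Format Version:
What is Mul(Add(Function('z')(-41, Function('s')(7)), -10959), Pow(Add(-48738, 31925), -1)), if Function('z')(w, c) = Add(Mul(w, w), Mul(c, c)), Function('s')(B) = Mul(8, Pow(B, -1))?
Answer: Rational(454558, 823837) ≈ 0.55176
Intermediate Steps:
Function('z')(w, c) = Add(Pow(c, 2), Pow(w, 2)) (Function('z')(w, c) = Add(Pow(w, 2), Pow(c, 2)) = Add(Pow(c, 2), Pow(w, 2)))
Mul(Add(Function('z')(-41, Function('s')(7)), -10959), Pow(Add(-48738, 31925), -1)) = Mul(Add(Add(Pow(Mul(8, Pow(7, -1)), 2), Pow(-41, 2)), -10959), Pow(Add(-48738, 31925), -1)) = Mul(Add(Add(Pow(Mul(8, Rational(1, 7)), 2), 1681), -10959), Pow(-16813, -1)) = Mul(Add(Add(Pow(Rational(8, 7), 2), 1681), -10959), Rational(-1, 16813)) = Mul(Add(Add(Rational(64, 49), 1681), -10959), Rational(-1, 16813)) = Mul(Add(Rational(82433, 49), -10959), Rational(-1, 16813)) = Mul(Rational(-454558, 49), Rational(-1, 16813)) = Rational(454558, 823837)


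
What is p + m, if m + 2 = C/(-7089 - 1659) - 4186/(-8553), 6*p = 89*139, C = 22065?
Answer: 17107557061/8313516 ≈ 2057.8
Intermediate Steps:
p = 12371/6 (p = (89*139)/6 = (⅙)*12371 = 12371/6 ≈ 2061.8)
m = -33527345/8313516 (m = -2 + (22065/(-7089 - 1659) - 4186/(-8553)) = -2 + (22065/(-8748) - 4186*(-1/8553)) = -2 + (22065*(-1/8748) + 4186/8553) = -2 + (-7355/2916 + 4186/8553) = -2 - 16900313/8313516 = -33527345/8313516 ≈ -4.0329)
p + m = 12371/6 - 33527345/8313516 = 17107557061/8313516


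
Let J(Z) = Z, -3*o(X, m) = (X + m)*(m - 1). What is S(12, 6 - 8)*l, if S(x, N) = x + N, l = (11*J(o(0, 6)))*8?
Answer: -8800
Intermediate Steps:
o(X, m) = -(-1 + m)*(X + m)/3 (o(X, m) = -(X + m)*(m - 1)/3 = -(X + m)*(-1 + m)/3 = -(-1 + m)*(X + m)/3)
l = -880 (l = (11*(-⅓*6² + (⅓)*0 + (⅓)*6 - ⅓*0*6))*8 = (11*(-⅓*36 + 0 + 2 + 0))*8 = (11*(-12 + 0 + 2 + 0))*8 = (11*(-10))*8 = -110*8 = -880)
S(x, N) = N + x
S(12, 6 - 8)*l = ((6 - 8) + 12)*(-880) = (-2 + 12)*(-880) = 10*(-880) = -8800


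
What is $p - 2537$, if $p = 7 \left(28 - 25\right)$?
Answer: $-2516$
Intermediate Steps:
$p = 21$ ($p = 7 \cdot 3 = 21$)
$p - 2537 = 21 - 2537 = -2516$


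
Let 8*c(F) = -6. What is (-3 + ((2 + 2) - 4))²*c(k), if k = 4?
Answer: -27/4 ≈ -6.7500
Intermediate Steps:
c(F) = -¾ (c(F) = (⅛)*(-6) = -¾)
(-3 + ((2 + 2) - 4))²*c(k) = (-3 + ((2 + 2) - 4))²*(-¾) = (-3 + (4 - 4))²*(-¾) = (-3 + 0)²*(-¾) = (-3)²*(-¾) = 9*(-¾) = -27/4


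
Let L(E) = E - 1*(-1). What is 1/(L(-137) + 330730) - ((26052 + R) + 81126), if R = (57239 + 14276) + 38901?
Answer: -71935270835/330594 ≈ -2.1759e+5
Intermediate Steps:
R = 110416 (R = 71515 + 38901 = 110416)
L(E) = 1 + E (L(E) = E + 1 = 1 + E)
1/(L(-137) + 330730) - ((26052 + R) + 81126) = 1/((1 - 137) + 330730) - ((26052 + 110416) + 81126) = 1/(-136 + 330730) - (136468 + 81126) = 1/330594 - 1*217594 = 1/330594 - 217594 = -71935270835/330594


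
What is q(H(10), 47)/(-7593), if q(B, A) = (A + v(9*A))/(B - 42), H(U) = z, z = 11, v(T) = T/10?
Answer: 893/2353830 ≈ 0.00037938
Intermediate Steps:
v(T) = T/10 (v(T) = T*(⅒) = T/10)
H(U) = 11
q(B, A) = 19*A/(10*(-42 + B)) (q(B, A) = (A + (9*A)/10)/(B - 42) = (A + 9*A/10)/(-42 + B) = (19*A/10)/(-42 + B) = 19*A/(10*(-42 + B)))
q(H(10), 47)/(-7593) = ((19/10)*47/(-42 + 11))/(-7593) = ((19/10)*47/(-31))*(-1/7593) = ((19/10)*47*(-1/31))*(-1/7593) = -893/310*(-1/7593) = 893/2353830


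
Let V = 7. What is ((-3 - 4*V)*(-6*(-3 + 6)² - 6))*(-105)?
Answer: -195300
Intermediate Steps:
((-3 - 4*V)*(-6*(-3 + 6)² - 6))*(-105) = ((-3 - 4*7)*(-6*(-3 + 6)² - 6))*(-105) = ((-3 - 28)*(-6*3² - 6))*(-105) = -31*(-6*9 - 6)*(-105) = -31*(-54 - 6)*(-105) = -31*(-60)*(-105) = 1860*(-105) = -195300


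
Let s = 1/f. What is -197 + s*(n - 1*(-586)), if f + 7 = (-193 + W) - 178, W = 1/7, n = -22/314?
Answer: -82451142/415265 ≈ -198.55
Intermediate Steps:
n = -11/157 (n = -22*1/314 = -11/157 ≈ -0.070064)
W = ⅐ ≈ 0.14286
f = -2645/7 (f = -7 + ((-193 + ⅐) - 178) = -7 + (-1350/7 - 178) = -7 - 2596/7 = -2645/7 ≈ -377.86)
s = -7/2645 (s = 1/(-2645/7) = -7/2645 ≈ -0.0026465)
-197 + s*(n - 1*(-586)) = -197 - 7*(-11/157 - 1*(-586))/2645 = -197 - 7*(-11/157 + 586)/2645 = -197 - 7/2645*91991/157 = -197 - 643937/415265 = -82451142/415265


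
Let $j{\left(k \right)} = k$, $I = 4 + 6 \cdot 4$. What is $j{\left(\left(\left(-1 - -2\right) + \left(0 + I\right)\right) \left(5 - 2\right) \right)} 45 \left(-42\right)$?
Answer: $-164430$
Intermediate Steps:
$I = 28$ ($I = 4 + 24 = 28$)
$j{\left(\left(\left(-1 - -2\right) + \left(0 + I\right)\right) \left(5 - 2\right) \right)} 45 \left(-42\right) = \left(\left(-1 - -2\right) + \left(0 + 28\right)\right) \left(5 - 2\right) 45 \left(-42\right) = \left(\left(-1 + 2\right) + 28\right) 3 \cdot 45 \left(-42\right) = \left(1 + 28\right) 3 \cdot 45 \left(-42\right) = 29 \cdot 3 \cdot 45 \left(-42\right) = 87 \cdot 45 \left(-42\right) = 3915 \left(-42\right) = -164430$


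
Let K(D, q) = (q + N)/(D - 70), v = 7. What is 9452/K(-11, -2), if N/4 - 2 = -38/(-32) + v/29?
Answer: -9867888/151 ≈ -65350.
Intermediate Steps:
N = 1591/116 (N = 8 + 4*(-38/(-32) + 7/29) = 8 + 4*(-38*(-1/32) + 7*(1/29)) = 8 + 4*(19/16 + 7/29) = 8 + 4*(663/464) = 8 + 663/116 = 1591/116 ≈ 13.716)
K(D, q) = (1591/116 + q)/(-70 + D) (K(D, q) = (q + 1591/116)/(D - 70) = (1591/116 + q)/(-70 + D))
9452/K(-11, -2) = 9452/(((1591/116 - 2)/(-70 - 11))) = 9452/(((1359/116)/(-81))) = 9452/((-1/81*1359/116)) = 9452/(-151/1044) = 9452*(-1044/151) = -9867888/151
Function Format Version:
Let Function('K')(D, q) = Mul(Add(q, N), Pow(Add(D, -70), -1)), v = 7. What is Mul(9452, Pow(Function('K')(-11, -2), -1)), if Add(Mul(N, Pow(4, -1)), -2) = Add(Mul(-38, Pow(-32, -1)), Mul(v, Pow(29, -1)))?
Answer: Rational(-9867888, 151) ≈ -65350.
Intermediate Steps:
N = Rational(1591, 116) (N = Add(8, Mul(4, Add(Mul(-38, Pow(-32, -1)), Mul(7, Pow(29, -1))))) = Add(8, Mul(4, Add(Mul(-38, Rational(-1, 32)), Mul(7, Rational(1, 29))))) = Add(8, Mul(4, Add(Rational(19, 16), Rational(7, 29)))) = Add(8, Mul(4, Rational(663, 464))) = Add(8, Rational(663, 116)) = Rational(1591, 116) ≈ 13.716)
Function('K')(D, q) = Mul(Pow(Add(-70, D), -1), Add(Rational(1591, 116), q)) (Function('K')(D, q) = Mul(Add(q, Rational(1591, 116)), Pow(Add(D, -70), -1)) = Mul(Add(Rational(1591, 116), q), Pow(Add(-70, D), -1)) = Mul(Pow(Add(-70, D), -1), Add(Rational(1591, 116), q)))
Mul(9452, Pow(Function('K')(-11, -2), -1)) = Mul(9452, Pow(Mul(Pow(Add(-70, -11), -1), Add(Rational(1591, 116), -2)), -1)) = Mul(9452, Pow(Mul(Pow(-81, -1), Rational(1359, 116)), -1)) = Mul(9452, Pow(Mul(Rational(-1, 81), Rational(1359, 116)), -1)) = Mul(9452, Pow(Rational(-151, 1044), -1)) = Mul(9452, Rational(-1044, 151)) = Rational(-9867888, 151)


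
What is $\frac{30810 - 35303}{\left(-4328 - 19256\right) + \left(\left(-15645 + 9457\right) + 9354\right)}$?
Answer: $\frac{4493}{20418} \approx 0.22005$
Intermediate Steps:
$\frac{30810 - 35303}{\left(-4328 - 19256\right) + \left(\left(-15645 + 9457\right) + 9354\right)} = - \frac{4493}{-23584 + \left(-6188 + 9354\right)} = - \frac{4493}{-23584 + 3166} = - \frac{4493}{-20418} = \left(-4493\right) \left(- \frac{1}{20418}\right) = \frac{4493}{20418}$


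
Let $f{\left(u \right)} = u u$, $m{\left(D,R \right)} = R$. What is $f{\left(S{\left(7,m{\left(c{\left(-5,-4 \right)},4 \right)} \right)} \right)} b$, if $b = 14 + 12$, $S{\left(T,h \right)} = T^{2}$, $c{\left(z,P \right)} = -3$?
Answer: $62426$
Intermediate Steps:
$b = 26$
$f{\left(u \right)} = u^{2}$
$f{\left(S{\left(7,m{\left(c{\left(-5,-4 \right)},4 \right)} \right)} \right)} b = \left(7^{2}\right)^{2} \cdot 26 = 49^{2} \cdot 26 = 2401 \cdot 26 = 62426$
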